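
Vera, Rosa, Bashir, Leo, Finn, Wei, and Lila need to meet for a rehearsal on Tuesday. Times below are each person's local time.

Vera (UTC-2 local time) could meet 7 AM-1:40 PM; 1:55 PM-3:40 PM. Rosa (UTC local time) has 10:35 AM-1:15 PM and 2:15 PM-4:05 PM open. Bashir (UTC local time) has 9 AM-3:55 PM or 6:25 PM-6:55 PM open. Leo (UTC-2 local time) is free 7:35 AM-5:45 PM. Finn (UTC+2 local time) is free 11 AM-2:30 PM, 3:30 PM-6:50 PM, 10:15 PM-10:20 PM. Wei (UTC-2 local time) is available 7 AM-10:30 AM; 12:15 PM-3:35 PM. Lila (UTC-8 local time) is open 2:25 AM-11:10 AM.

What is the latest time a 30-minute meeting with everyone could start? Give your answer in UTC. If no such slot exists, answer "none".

Vera in UTC: 09:00-15:40, 15:55-17:40 (add 2h to convert from UTC-2).
Rosa in UTC: 10:35-13:15, 14:15-16:05.
Bashir in UTC: 09:00-15:55, 18:25-18:55.
Leo in UTC: 09:35-19:45 (add 2h to convert from UTC-2).
Finn in UTC: 09:00-12:30, 13:30-16:50, 20:15-20:20 (subtract 2h to convert from UTC+2).
Wei in UTC: 09:00-12:30, 14:15-17:35 (add 2h to convert from UTC-2).
Lila in UTC: 10:25-19:10 (add 8h to convert from UTC-8).
Vera ∩ Rosa: 10:35-13:15, 14:15-15:40, 15:55-16:05.
Vera ∩ Rosa ∩ Bashir: 10:35-13:15, 14:15-15:40.
Vera ∩ Rosa ∩ Bashir ∩ Leo: 10:35-13:15, 14:15-15:40.
Vera ∩ Rosa ∩ Bashir ∩ Leo ∩ Finn: 10:35-12:30, 14:15-15:40.
Vera ∩ Rosa ∩ Bashir ∩ Leo ∩ Finn ∩ Wei: 10:35-12:30, 14:15-15:40.
Vera ∩ Rosa ∩ Bashir ∩ Leo ∩ Finn ∩ Wei ∩ Lila: 10:35-12:30, 14:15-15:40.
So the common availability across everyone is 10:35-12:30, 14:15-15:40.
The last common window of at least 30 minutes is 14:15-15:40; a 30-minute meeting can start as late as 15:10 and still end by 15:40.

15:10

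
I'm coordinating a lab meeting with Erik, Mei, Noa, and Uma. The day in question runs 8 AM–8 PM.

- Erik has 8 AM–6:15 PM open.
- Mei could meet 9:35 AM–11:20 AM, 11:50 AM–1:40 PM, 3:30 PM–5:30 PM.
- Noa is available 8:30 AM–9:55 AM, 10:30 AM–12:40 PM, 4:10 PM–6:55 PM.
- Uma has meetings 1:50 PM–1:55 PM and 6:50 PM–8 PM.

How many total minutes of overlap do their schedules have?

Erik free: 08:00-18:15.
Mei free: 09:35-11:20, 11:50-13:40, 15:30-17:30.
Noa free: 08:30-09:55, 10:30-12:40, 16:10-18:55.
Uma free: 08:00-13:50, 13:55-18:50 (invert busy blocks within the working day).
Erik ∩ Mei: 09:35-11:20, 11:50-13:40, 15:30-17:30.
Erik ∩ Mei ∩ Noa: 09:35-09:55, 10:30-11:20, 11:50-12:40, 16:10-17:30.
Erik ∩ Mei ∩ Noa ∩ Uma: 09:35-09:55, 10:30-11:20, 11:50-12:40, 16:10-17:30.
Summing the common windows: 20 + 50 + 50 + 80 = 200 minutes.

200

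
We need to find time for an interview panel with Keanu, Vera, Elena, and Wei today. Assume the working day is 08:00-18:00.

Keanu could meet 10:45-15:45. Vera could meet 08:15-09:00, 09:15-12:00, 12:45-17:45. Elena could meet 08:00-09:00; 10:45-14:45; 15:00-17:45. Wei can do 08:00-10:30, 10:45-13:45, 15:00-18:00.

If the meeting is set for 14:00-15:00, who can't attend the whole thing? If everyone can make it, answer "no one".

Elena, Wei

Keanu: free for 14:00-15:00. Vera: free for 14:00-15:00. Elena: not fully free for 14:00-15:00. Wei: not fully free for 14:00-15:00.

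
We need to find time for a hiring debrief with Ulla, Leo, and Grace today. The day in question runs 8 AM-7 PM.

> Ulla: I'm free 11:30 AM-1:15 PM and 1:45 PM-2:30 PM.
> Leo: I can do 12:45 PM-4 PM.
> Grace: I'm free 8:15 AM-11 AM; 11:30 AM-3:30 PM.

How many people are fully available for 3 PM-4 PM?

Leo can make the full 15:00-16:00 slot — that's 1.

1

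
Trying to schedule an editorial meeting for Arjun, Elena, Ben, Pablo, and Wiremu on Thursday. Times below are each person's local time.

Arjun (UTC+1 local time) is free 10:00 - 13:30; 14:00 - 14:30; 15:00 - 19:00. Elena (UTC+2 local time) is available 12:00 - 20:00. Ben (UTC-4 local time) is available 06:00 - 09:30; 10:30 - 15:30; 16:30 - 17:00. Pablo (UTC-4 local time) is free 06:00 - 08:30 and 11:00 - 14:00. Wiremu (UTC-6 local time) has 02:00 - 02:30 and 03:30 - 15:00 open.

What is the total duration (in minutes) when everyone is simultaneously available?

330

Arjun in UTC: 09:00-12:30, 13:00-13:30, 14:00-18:00 (subtract 1h to convert from UTC+1).
Elena in UTC: 10:00-18:00 (subtract 2h to convert from UTC+2).
Ben in UTC: 10:00-13:30, 14:30-19:30, 20:30-21:00 (add 4h to convert from UTC-4).
Pablo in UTC: 10:00-12:30, 15:00-18:00 (add 4h to convert from UTC-4).
Wiremu in UTC: 08:00-08:30, 09:30-21:00 (add 6h to convert from UTC-6).
Arjun ∩ Elena: 10:00-12:30, 13:00-13:30, 14:00-18:00.
Arjun ∩ Elena ∩ Ben: 10:00-12:30, 13:00-13:30, 14:30-18:00.
Arjun ∩ Elena ∩ Ben ∩ Pablo: 10:00-12:30, 15:00-18:00.
Arjun ∩ Elena ∩ Ben ∩ Pablo ∩ Wiremu: 10:00-12:30, 15:00-18:00.
Summing the common windows: 150 + 180 = 330 minutes.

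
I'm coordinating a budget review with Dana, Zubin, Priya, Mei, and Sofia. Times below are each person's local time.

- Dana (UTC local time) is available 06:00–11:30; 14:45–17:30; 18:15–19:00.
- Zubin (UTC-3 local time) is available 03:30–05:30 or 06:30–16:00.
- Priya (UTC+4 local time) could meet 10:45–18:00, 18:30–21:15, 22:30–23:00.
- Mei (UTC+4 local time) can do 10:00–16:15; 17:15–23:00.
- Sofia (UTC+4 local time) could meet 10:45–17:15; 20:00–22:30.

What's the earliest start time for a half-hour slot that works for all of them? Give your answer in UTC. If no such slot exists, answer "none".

Dana in UTC: 06:00-11:30, 14:45-17:30, 18:15-19:00.
Zubin in UTC: 06:30-08:30, 09:30-19:00 (add 3h to convert from UTC-3).
Priya in UTC: 06:45-14:00, 14:30-17:15, 18:30-19:00 (subtract 4h to convert from UTC+4).
Mei in UTC: 06:00-12:15, 13:15-19:00 (subtract 4h to convert from UTC+4).
Sofia in UTC: 06:45-13:15, 16:00-18:30 (subtract 4h to convert from UTC+4).
Dana ∩ Zubin: 06:30-08:30, 09:30-11:30, 14:45-17:30, 18:15-19:00.
Dana ∩ Zubin ∩ Priya: 06:45-08:30, 09:30-11:30, 14:45-17:15, 18:30-19:00.
Dana ∩ Zubin ∩ Priya ∩ Mei: 06:45-08:30, 09:30-11:30, 14:45-17:15, 18:30-19:00.
Dana ∩ Zubin ∩ Priya ∩ Mei ∩ Sofia: 06:45-08:30, 09:30-11:30, 16:00-17:15.
Those are the intersection windows.
The first common window of at least 30 minutes is 06:45-08:30, so the earliest start is 06:45.

06:45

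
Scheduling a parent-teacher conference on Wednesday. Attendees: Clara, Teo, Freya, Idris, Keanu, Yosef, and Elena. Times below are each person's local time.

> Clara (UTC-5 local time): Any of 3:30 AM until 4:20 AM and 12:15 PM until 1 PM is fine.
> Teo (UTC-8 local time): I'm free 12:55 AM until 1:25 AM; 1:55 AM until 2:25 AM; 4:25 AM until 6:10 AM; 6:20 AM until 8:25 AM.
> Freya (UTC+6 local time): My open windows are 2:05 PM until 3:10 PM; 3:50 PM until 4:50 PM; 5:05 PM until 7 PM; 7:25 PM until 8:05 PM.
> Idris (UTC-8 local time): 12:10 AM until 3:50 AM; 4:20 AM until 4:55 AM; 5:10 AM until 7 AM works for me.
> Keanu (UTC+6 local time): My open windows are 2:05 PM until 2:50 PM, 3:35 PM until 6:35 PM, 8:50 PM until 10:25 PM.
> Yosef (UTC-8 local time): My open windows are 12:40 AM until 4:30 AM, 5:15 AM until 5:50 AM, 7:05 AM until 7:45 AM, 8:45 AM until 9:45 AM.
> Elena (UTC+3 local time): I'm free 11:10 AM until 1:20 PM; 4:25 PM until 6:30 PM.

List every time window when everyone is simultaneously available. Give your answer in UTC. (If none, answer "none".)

Clara in UTC: 08:30-09:20, 17:15-18:00 (add 5h to convert from UTC-5).
Teo in UTC: 08:55-09:25, 09:55-10:25, 12:25-14:10, 14:20-16:25 (add 8h to convert from UTC-8).
Freya in UTC: 08:05-09:10, 09:50-10:50, 11:05-13:00, 13:25-14:05 (subtract 6h to convert from UTC+6).
Idris in UTC: 08:10-11:50, 12:20-12:55, 13:10-15:00 (add 8h to convert from UTC-8).
Keanu in UTC: 08:05-08:50, 09:35-12:35, 14:50-16:25 (subtract 6h to convert from UTC+6).
Yosef in UTC: 08:40-12:30, 13:15-13:50, 15:05-15:45, 16:45-17:45 (add 8h to convert from UTC-8).
Elena in UTC: 08:10-10:20, 13:25-15:30 (subtract 3h to convert from UTC+3).
Clara ∩ Teo: 08:55-09:20.
Clara ∩ Teo ∩ Freya: 08:55-09:10.
Clara ∩ Teo ∩ Freya ∩ Idris: 08:55-09:10.
Clara ∩ Teo ∩ Freya ∩ Idris ∩ Keanu: ∅.
Clara ∩ Teo ∩ Freya ∩ Idris ∩ Keanu ∩ Yosef: ∅.
Clara ∩ Teo ∩ Freya ∩ Idris ∩ Keanu ∩ Yosef ∩ Elena: ∅.
There is no time when everyone is free.

none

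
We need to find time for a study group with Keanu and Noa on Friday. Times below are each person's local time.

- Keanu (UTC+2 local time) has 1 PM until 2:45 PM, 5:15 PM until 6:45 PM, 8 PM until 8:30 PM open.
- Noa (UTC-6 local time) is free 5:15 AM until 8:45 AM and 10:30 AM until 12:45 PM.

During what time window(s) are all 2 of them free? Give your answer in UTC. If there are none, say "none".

11:15-12:45, 16:30-16:45, 18:00-18:30

Keanu in UTC: 11:00-12:45, 15:15-16:45, 18:00-18:30 (subtract 2h to convert from UTC+2).
Noa in UTC: 11:15-14:45, 16:30-18:45 (add 6h to convert from UTC-6).
Keanu ∩ Noa: 11:15-12:45, 16:30-16:45, 18:00-18:30.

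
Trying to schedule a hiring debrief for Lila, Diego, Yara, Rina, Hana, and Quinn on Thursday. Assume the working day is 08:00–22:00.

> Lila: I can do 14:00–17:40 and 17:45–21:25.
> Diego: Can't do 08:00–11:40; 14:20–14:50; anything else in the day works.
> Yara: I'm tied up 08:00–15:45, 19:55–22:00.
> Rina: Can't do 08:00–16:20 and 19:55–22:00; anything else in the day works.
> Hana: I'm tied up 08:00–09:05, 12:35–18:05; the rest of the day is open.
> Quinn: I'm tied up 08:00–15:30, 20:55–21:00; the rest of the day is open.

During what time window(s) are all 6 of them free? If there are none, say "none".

18:05-19:55

Lila free: 14:00-17:40, 17:45-21:25.
Diego free: 11:40-14:20, 14:50-22:00 (invert busy blocks within the working day).
Yara free: 15:45-19:55 (invert busy blocks within the working day).
Rina free: 16:20-19:55 (invert busy blocks within the working day).
Hana free: 09:05-12:35, 18:05-22:00 (invert busy blocks within the working day).
Quinn free: 15:30-20:55, 21:00-22:00 (invert busy blocks within the working day).
Lila ∩ Diego: 14:00-14:20, 14:50-17:40, 17:45-21:25.
Lila ∩ Diego ∩ Yara: 15:45-17:40, 17:45-19:55.
Lila ∩ Diego ∩ Yara ∩ Rina: 16:20-17:40, 17:45-19:55.
Lila ∩ Diego ∩ Yara ∩ Rina ∩ Hana: 18:05-19:55.
Lila ∩ Diego ∩ Yara ∩ Rina ∩ Hana ∩ Quinn: 18:05-19:55.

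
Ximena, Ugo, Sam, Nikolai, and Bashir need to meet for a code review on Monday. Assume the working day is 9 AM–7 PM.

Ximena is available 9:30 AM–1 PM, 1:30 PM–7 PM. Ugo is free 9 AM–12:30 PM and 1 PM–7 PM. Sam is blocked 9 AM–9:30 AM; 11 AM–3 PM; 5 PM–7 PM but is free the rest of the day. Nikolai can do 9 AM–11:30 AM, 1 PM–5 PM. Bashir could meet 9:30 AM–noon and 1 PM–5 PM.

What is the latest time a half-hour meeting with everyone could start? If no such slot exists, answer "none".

Ximena free: 09:30-13:00, 13:30-19:00.
Ugo free: 09:00-12:30, 13:00-19:00.
Sam free: 09:30-11:00, 15:00-17:00 (invert busy blocks within the working day).
Nikolai free: 09:00-11:30, 13:00-17:00.
Bashir free: 09:30-12:00, 13:00-17:00.
Ximena ∩ Ugo: 09:30-12:30, 13:30-19:00.
Ximena ∩ Ugo ∩ Sam: 09:30-11:00, 15:00-17:00.
Ximena ∩ Ugo ∩ Sam ∩ Nikolai: 09:30-11:00, 15:00-17:00.
Ximena ∩ Ugo ∩ Sam ∩ Nikolai ∩ Bashir: 09:30-11:00, 15:00-17:00.
The last common window of at least 30 minutes is 15:00-17:00; a 30-minute meeting can start as late as 16:30 and still end by 17:00.

16:30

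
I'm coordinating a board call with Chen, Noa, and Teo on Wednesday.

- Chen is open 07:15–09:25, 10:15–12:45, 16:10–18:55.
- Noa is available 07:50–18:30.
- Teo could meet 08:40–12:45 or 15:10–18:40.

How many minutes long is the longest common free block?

150

Chen ∩ Noa: 07:50-09:25, 10:15-12:45, 16:10-18:30.
Chen ∩ Noa ∩ Teo: 08:40-09:25, 10:15-12:45, 16:10-18:30.
So the common availability across everyone is 08:40-09:25, 10:15-12:45, 16:10-18:30.
The longest is 10:15-12:45 at 150 minutes.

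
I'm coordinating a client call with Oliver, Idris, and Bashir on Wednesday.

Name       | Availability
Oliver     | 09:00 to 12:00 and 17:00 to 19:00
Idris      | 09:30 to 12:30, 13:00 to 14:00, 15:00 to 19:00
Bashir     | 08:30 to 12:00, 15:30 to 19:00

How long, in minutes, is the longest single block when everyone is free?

Oliver ∩ Idris: 09:30-12:00, 17:00-19:00.
Oliver ∩ Idris ∩ Bashir: 09:30-12:00, 17:00-19:00.
The longest is 09:30-12:00 at 150 minutes.

150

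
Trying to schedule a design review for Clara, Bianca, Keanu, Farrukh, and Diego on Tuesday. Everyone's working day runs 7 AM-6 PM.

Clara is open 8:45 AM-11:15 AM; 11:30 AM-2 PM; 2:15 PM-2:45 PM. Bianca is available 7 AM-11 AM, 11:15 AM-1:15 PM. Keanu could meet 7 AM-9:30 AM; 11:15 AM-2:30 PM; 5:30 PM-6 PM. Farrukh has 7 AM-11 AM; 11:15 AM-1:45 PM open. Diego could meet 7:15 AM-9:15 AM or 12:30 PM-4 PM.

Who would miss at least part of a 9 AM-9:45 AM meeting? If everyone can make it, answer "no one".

Diego, Keanu

Clara: free for 09:00-09:45. Bianca: free for 09:00-09:45. Keanu: not fully free for 09:00-09:45. Farrukh: free for 09:00-09:45. Diego: not fully free for 09:00-09:45.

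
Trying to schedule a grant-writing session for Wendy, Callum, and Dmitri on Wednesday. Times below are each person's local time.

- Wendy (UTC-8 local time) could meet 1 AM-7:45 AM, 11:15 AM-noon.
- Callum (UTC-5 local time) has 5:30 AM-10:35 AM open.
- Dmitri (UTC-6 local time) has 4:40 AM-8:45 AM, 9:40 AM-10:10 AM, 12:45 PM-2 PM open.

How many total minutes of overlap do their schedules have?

245

Wendy in UTC: 09:00-15:45, 19:15-20:00 (add 8h to convert from UTC-8).
Callum in UTC: 10:30-15:35 (add 5h to convert from UTC-5).
Dmitri in UTC: 10:40-14:45, 15:40-16:10, 18:45-20:00 (add 6h to convert from UTC-6).
Wendy ∩ Callum: 10:30-15:35.
Wendy ∩ Callum ∩ Dmitri: 10:40-14:45.
That's a single block of 245 minutes.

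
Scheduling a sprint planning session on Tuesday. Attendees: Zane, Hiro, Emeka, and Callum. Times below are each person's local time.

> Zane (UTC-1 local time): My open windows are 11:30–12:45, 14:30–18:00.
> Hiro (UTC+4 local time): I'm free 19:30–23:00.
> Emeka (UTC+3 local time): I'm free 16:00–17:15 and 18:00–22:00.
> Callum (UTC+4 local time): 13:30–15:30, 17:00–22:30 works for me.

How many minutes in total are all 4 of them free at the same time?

Zane in UTC: 12:30-13:45, 15:30-19:00 (add 1h to convert from UTC-1).
Hiro in UTC: 15:30-19:00 (subtract 4h to convert from UTC+4).
Emeka in UTC: 13:00-14:15, 15:00-19:00 (subtract 3h to convert from UTC+3).
Callum in UTC: 09:30-11:30, 13:00-18:30 (subtract 4h to convert from UTC+4).
Zane ∩ Hiro: 15:30-19:00.
Zane ∩ Hiro ∩ Emeka: 15:30-19:00.
Zane ∩ Hiro ∩ Emeka ∩ Callum: 15:30-18:30.
Those are the intersection windows.
That's a single block of 180 minutes.

180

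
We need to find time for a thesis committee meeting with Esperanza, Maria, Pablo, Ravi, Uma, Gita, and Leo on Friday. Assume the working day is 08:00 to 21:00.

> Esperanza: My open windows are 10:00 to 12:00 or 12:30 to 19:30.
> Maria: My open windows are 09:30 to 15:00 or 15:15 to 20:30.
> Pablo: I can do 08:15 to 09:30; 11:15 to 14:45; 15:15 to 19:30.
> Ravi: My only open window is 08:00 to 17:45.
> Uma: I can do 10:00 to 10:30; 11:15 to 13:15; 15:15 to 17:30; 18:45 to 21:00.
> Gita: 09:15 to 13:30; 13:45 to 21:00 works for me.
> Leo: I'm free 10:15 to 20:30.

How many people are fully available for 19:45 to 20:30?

4

Maria, Uma, Gita, and Leo can make the full 19:45-20:30 slot — that's 4.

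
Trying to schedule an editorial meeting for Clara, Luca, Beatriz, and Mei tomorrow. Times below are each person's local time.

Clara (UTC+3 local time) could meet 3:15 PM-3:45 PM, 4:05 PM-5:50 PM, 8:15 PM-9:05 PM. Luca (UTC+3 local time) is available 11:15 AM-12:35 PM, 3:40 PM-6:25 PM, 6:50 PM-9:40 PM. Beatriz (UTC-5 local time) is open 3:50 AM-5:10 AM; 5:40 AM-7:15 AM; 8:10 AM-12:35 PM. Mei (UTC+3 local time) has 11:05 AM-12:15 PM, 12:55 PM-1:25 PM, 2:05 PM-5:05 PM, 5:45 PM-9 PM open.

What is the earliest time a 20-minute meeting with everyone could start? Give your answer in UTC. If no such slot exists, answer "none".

13:10

Clara in UTC: 12:15-12:45, 13:05-14:50, 17:15-18:05 (subtract 3h to convert from UTC+3).
Luca in UTC: 08:15-09:35, 12:40-15:25, 15:50-18:40 (subtract 3h to convert from UTC+3).
Beatriz in UTC: 08:50-10:10, 10:40-12:15, 13:10-17:35 (add 5h to convert from UTC-5).
Mei in UTC: 08:05-09:15, 09:55-10:25, 11:05-14:05, 14:45-18:00 (subtract 3h to convert from UTC+3).
Clara ∩ Luca: 12:40-12:45, 13:05-14:50, 17:15-18:05.
Clara ∩ Luca ∩ Beatriz: 13:10-14:50, 17:15-17:35.
Clara ∩ Luca ∩ Beatriz ∩ Mei: 13:10-14:05, 14:45-14:50, 17:15-17:35.
The first common window of at least 20 minutes is 13:10-14:05, so the earliest start is 13:10.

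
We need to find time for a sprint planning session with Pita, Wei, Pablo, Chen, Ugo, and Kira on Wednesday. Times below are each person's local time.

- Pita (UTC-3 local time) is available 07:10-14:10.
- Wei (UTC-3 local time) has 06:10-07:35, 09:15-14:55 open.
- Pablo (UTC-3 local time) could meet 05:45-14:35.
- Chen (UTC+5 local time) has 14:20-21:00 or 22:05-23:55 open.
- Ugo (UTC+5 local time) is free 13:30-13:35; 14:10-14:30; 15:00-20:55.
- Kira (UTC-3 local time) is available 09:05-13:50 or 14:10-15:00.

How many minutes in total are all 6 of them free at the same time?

220

Pita in UTC: 10:10-17:10 (add 3h to convert from UTC-3).
Wei in UTC: 09:10-10:35, 12:15-17:55 (add 3h to convert from UTC-3).
Pablo in UTC: 08:45-17:35 (add 3h to convert from UTC-3).
Chen in UTC: 09:20-16:00, 17:05-18:55 (subtract 5h to convert from UTC+5).
Ugo in UTC: 08:30-08:35, 09:10-09:30, 10:00-15:55 (subtract 5h to convert from UTC+5).
Kira in UTC: 12:05-16:50, 17:10-18:00 (add 3h to convert from UTC-3).
Pita ∩ Wei: 10:10-10:35, 12:15-17:10.
Pita ∩ Wei ∩ Pablo: 10:10-10:35, 12:15-17:10.
Pita ∩ Wei ∩ Pablo ∩ Chen: 10:10-10:35, 12:15-16:00, 17:05-17:10.
Pita ∩ Wei ∩ Pablo ∩ Chen ∩ Ugo: 10:10-10:35, 12:15-15:55.
Pita ∩ Wei ∩ Pablo ∩ Chen ∩ Ugo ∩ Kira: 12:15-15:55.
That's a single block of 220 minutes.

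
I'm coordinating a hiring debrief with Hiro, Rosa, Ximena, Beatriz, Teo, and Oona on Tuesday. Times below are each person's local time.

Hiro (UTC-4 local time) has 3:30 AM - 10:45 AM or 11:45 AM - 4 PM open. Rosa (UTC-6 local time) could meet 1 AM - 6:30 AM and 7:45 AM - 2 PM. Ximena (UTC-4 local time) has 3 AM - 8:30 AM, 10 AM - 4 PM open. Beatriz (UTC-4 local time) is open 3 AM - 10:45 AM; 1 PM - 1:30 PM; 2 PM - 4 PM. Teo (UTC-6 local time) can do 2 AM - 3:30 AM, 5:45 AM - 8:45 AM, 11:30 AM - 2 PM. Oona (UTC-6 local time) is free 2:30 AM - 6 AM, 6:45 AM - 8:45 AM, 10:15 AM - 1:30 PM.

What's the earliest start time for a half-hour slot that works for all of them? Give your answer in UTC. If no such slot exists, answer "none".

08:30

Hiro in UTC: 07:30-14:45, 15:45-20:00 (add 4h to convert from UTC-4).
Rosa in UTC: 07:00-12:30, 13:45-20:00 (add 6h to convert from UTC-6).
Ximena in UTC: 07:00-12:30, 14:00-20:00 (add 4h to convert from UTC-4).
Beatriz in UTC: 07:00-14:45, 17:00-17:30, 18:00-20:00 (add 4h to convert from UTC-4).
Teo in UTC: 08:00-09:30, 11:45-14:45, 17:30-20:00 (add 6h to convert from UTC-6).
Oona in UTC: 08:30-12:00, 12:45-14:45, 16:15-19:30 (add 6h to convert from UTC-6).
Hiro ∩ Rosa: 07:30-12:30, 13:45-14:45, 15:45-20:00.
Hiro ∩ Rosa ∩ Ximena: 07:30-12:30, 14:00-14:45, 15:45-20:00.
Hiro ∩ Rosa ∩ Ximena ∩ Beatriz: 07:30-12:30, 14:00-14:45, 17:00-17:30, 18:00-20:00.
Hiro ∩ Rosa ∩ Ximena ∩ Beatriz ∩ Teo: 08:00-09:30, 11:45-12:30, 14:00-14:45, 18:00-20:00.
Hiro ∩ Rosa ∩ Ximena ∩ Beatriz ∩ Teo ∩ Oona: 08:30-09:30, 11:45-12:00, 14:00-14:45, 18:00-19:30.
Those are the intersection windows.
The first common window of at least 30 minutes is 08:30-09:30, so the earliest start is 08:30.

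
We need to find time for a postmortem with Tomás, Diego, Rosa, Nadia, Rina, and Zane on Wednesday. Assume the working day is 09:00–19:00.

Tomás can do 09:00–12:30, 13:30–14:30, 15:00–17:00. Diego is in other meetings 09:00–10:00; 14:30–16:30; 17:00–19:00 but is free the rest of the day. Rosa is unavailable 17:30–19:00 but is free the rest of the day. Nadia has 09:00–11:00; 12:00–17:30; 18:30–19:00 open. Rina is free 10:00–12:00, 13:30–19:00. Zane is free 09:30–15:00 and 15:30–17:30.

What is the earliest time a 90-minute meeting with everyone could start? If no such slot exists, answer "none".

Tomás free: 09:00-12:30, 13:30-14:30, 15:00-17:00.
Diego free: 10:00-14:30, 16:30-17:00 (invert busy blocks within the working day).
Rosa free: 09:00-17:30 (invert busy blocks within the working day).
Nadia free: 09:00-11:00, 12:00-17:30, 18:30-19:00.
Rina free: 10:00-12:00, 13:30-19:00.
Zane free: 09:30-15:00, 15:30-17:30.
Tomás ∩ Diego: 10:00-12:30, 13:30-14:30, 16:30-17:00.
Tomás ∩ Diego ∩ Rosa: 10:00-12:30, 13:30-14:30, 16:30-17:00.
Tomás ∩ Diego ∩ Rosa ∩ Nadia: 10:00-11:00, 12:00-12:30, 13:30-14:30, 16:30-17:00.
Tomás ∩ Diego ∩ Rosa ∩ Nadia ∩ Rina: 10:00-11:00, 13:30-14:30, 16:30-17:00.
Tomás ∩ Diego ∩ Rosa ∩ Nadia ∩ Rina ∩ Zane: 10:00-11:00, 13:30-14:30, 16:30-17:00.
So the common availability across everyone is 10:00-11:00, 13:30-14:30, 16:30-17:00.
No common window is at least 90 minutes long.

none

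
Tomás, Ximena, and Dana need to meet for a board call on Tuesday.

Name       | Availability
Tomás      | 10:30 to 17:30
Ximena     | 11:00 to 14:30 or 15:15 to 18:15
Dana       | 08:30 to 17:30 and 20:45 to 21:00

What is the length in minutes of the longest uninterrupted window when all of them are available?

210

Tomás ∩ Ximena: 11:00-14:30, 15:15-17:30.
Tomás ∩ Ximena ∩ Dana: 11:00-14:30, 15:15-17:30.
The longest is 11:00-14:30 at 210 minutes.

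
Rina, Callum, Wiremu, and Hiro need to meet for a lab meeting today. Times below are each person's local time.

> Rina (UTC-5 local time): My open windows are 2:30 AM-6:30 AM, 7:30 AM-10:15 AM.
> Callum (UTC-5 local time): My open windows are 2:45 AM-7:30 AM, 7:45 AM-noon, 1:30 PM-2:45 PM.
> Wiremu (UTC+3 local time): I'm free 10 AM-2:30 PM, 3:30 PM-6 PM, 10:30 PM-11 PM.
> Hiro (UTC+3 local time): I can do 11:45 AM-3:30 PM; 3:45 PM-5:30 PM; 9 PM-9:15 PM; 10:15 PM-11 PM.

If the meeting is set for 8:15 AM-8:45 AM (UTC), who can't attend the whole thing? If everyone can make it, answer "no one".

Hiro

Rina in UTC: 07:30-11:30, 12:30-15:15 (add 5h to convert from UTC-5).
Callum in UTC: 07:45-12:30, 12:45-17:00, 18:30-19:45 (add 5h to convert from UTC-5).
Wiremu in UTC: 07:00-11:30, 12:30-15:00, 19:30-20:00 (subtract 3h to convert from UTC+3).
Hiro in UTC: 08:45-12:30, 12:45-14:30, 18:00-18:15, 19:15-20:00 (subtract 3h to convert from UTC+3).
Rina: free for 08:15-08:45. Callum: free for 08:15-08:45. Wiremu: free for 08:15-08:45. Hiro: not fully free for 08:15-08:45.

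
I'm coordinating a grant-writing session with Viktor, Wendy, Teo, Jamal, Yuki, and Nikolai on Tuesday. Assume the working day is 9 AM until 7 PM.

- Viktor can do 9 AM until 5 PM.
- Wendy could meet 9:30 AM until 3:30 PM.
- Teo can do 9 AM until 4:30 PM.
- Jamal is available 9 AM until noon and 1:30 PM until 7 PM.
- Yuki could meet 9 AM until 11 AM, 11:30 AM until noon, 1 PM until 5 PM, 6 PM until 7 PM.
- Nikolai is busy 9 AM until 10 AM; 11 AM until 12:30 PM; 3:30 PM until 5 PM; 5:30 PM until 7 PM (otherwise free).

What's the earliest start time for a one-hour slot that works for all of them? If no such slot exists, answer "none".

10:00

Viktor free: 09:00-17:00.
Wendy free: 09:30-15:30.
Teo free: 09:00-16:30.
Jamal free: 09:00-12:00, 13:30-19:00.
Yuki free: 09:00-11:00, 11:30-12:00, 13:00-17:00, 18:00-19:00.
Nikolai free: 10:00-11:00, 12:30-15:30, 17:00-17:30 (invert busy blocks within the working day).
Viktor ∩ Wendy: 09:30-15:30.
Viktor ∩ Wendy ∩ Teo: 09:30-15:30.
Viktor ∩ Wendy ∩ Teo ∩ Jamal: 09:30-12:00, 13:30-15:30.
Viktor ∩ Wendy ∩ Teo ∩ Jamal ∩ Yuki: 09:30-11:00, 11:30-12:00, 13:30-15:30.
Viktor ∩ Wendy ∩ Teo ∩ Jamal ∩ Yuki ∩ Nikolai: 10:00-11:00, 13:30-15:30.
The first common window of at least 60 minutes is 10:00-11:00, so the earliest start is 10:00.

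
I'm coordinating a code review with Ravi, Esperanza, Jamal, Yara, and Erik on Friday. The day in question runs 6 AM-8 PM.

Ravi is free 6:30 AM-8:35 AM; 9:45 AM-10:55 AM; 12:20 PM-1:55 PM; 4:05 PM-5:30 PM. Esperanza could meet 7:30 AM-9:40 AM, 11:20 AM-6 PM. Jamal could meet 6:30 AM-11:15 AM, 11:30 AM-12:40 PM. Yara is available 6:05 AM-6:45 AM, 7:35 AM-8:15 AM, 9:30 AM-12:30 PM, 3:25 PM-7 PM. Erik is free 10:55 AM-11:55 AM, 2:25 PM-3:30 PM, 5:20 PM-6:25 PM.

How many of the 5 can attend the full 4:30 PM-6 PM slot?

2

Esperanza and Yara can make the full 16:30-18:00 slot — that's 2.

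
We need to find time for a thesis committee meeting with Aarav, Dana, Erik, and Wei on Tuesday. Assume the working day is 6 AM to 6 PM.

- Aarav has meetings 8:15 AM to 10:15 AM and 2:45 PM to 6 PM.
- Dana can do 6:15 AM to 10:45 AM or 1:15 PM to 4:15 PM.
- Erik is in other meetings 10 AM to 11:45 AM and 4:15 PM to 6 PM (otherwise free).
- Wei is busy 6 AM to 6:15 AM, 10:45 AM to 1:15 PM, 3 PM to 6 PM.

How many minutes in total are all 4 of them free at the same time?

Aarav free: 06:00-08:15, 10:15-14:45 (invert busy blocks within the working day).
Dana free: 06:15-10:45, 13:15-16:15.
Erik free: 06:00-10:00, 11:45-16:15 (invert busy blocks within the working day).
Wei free: 06:15-10:45, 13:15-15:00 (invert busy blocks within the working day).
Aarav ∩ Dana: 06:15-08:15, 10:15-10:45, 13:15-14:45.
Aarav ∩ Dana ∩ Erik: 06:15-08:15, 13:15-14:45.
Aarav ∩ Dana ∩ Erik ∩ Wei: 06:15-08:15, 13:15-14:45.
Those are the intersection windows.
Summing the common windows: 120 + 90 = 210 minutes.

210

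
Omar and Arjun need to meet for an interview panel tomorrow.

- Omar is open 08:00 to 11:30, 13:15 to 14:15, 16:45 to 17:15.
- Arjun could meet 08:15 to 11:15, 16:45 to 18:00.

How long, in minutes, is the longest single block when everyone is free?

Omar ∩ Arjun: 08:15-11:15, 16:45-17:15.
The longest is 08:15-11:15 at 180 minutes.

180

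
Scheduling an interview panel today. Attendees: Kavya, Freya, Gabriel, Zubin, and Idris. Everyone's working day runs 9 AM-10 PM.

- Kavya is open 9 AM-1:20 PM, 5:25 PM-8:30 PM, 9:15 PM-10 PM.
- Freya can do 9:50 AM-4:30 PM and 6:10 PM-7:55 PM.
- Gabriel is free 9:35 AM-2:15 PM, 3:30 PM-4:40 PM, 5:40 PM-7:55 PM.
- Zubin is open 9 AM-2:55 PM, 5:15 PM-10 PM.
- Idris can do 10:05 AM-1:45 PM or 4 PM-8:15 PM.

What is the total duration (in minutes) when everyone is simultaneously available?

300

Kavya ∩ Freya: 09:50-13:20, 18:10-19:55.
Kavya ∩ Freya ∩ Gabriel: 09:50-13:20, 18:10-19:55.
Kavya ∩ Freya ∩ Gabriel ∩ Zubin: 09:50-13:20, 18:10-19:55.
Kavya ∩ Freya ∩ Gabriel ∩ Zubin ∩ Idris: 10:05-13:20, 18:10-19:55.
Those are the intersection windows.
Summing the common windows: 195 + 105 = 300 minutes.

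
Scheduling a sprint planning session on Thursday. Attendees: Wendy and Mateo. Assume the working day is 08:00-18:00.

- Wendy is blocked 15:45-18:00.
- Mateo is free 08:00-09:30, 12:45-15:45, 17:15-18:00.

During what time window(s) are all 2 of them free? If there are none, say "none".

08:00-09:30, 12:45-15:45

Wendy free: 08:00-15:45 (invert busy blocks within the working day).
Mateo free: 08:00-09:30, 12:45-15:45, 17:15-18:00.
Wendy ∩ Mateo: 08:00-09:30, 12:45-15:45.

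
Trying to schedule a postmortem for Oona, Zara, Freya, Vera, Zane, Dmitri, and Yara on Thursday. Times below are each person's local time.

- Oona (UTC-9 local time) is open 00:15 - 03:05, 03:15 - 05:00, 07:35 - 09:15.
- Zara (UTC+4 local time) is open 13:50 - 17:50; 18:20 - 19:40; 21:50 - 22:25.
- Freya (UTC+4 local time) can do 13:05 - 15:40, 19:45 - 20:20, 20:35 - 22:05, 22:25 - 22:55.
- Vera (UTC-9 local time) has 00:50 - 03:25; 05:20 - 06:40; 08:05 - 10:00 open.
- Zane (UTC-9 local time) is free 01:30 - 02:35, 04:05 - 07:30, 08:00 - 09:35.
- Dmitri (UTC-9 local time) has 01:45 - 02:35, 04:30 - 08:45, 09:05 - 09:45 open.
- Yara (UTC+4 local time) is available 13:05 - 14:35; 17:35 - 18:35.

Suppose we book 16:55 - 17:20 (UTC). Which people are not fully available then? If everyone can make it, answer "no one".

Oona in UTC: 09:15-12:05, 12:15-14:00, 16:35-18:15 (add 9h to convert from UTC-9).
Zara in UTC: 09:50-13:50, 14:20-15:40, 17:50-18:25 (subtract 4h to convert from UTC+4).
Freya in UTC: 09:05-11:40, 15:45-16:20, 16:35-18:05, 18:25-18:55 (subtract 4h to convert from UTC+4).
Vera in UTC: 09:50-12:25, 14:20-15:40, 17:05-19:00 (add 9h to convert from UTC-9).
Zane in UTC: 10:30-11:35, 13:05-16:30, 17:00-18:35 (add 9h to convert from UTC-9).
Dmitri in UTC: 10:45-11:35, 13:30-17:45, 18:05-18:45 (add 9h to convert from UTC-9).
Yara in UTC: 09:05-10:35, 13:35-14:35 (subtract 4h to convert from UTC+4).
Oona: free for 16:55-17:20. Zara: not fully free for 16:55-17:20. Freya: free for 16:55-17:20. Vera: not fully free for 16:55-17:20. Zane: not fully free for 16:55-17:20. Dmitri: free for 16:55-17:20. Yara: not fully free for 16:55-17:20.

Vera, Yara, Zane, Zara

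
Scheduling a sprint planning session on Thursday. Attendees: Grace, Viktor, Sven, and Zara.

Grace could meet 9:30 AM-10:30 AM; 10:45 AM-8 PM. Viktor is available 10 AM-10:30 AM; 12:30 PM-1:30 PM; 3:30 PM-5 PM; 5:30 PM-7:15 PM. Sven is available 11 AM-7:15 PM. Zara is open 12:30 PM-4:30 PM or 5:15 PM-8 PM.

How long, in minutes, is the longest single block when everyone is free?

Grace ∩ Viktor: 10:00-10:30, 12:30-13:30, 15:30-17:00, 17:30-19:15.
Grace ∩ Viktor ∩ Sven: 12:30-13:30, 15:30-17:00, 17:30-19:15.
Grace ∩ Viktor ∩ Sven ∩ Zara: 12:30-13:30, 15:30-16:30, 17:30-19:15.
The longest is 17:30-19:15 at 105 minutes.

105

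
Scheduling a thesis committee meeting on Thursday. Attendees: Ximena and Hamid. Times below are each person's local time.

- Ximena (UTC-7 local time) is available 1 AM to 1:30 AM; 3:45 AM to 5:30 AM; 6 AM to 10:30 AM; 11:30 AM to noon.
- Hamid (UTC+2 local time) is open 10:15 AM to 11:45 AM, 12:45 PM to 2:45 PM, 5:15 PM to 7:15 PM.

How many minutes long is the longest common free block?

120

Ximena in UTC: 08:00-08:30, 10:45-12:30, 13:00-17:30, 18:30-19:00 (add 7h to convert from UTC-7).
Hamid in UTC: 08:15-09:45, 10:45-12:45, 15:15-17:15 (subtract 2h to convert from UTC+2).
Ximena ∩ Hamid: 08:15-08:30, 10:45-12:30, 15:15-17:15.
So the common availability across everyone is 08:15-08:30, 10:45-12:30, 15:15-17:15.
The longest is 15:15-17:15 at 120 minutes.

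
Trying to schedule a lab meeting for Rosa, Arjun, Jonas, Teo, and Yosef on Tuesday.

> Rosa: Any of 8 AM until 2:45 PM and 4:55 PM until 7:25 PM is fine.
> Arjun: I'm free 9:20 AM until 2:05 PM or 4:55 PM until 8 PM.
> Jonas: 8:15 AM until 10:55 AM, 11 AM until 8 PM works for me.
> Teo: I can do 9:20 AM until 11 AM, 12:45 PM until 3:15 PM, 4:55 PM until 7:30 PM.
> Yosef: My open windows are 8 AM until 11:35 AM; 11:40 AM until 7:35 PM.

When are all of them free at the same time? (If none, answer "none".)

Rosa ∩ Arjun: 09:20-14:05, 16:55-19:25.
Rosa ∩ Arjun ∩ Jonas: 09:20-10:55, 11:00-14:05, 16:55-19:25.
Rosa ∩ Arjun ∩ Jonas ∩ Teo: 09:20-10:55, 12:45-14:05, 16:55-19:25.
Rosa ∩ Arjun ∩ Jonas ∩ Teo ∩ Yosef: 09:20-10:55, 12:45-14:05, 16:55-19:25.
Those are the intersection windows.

09:20-10:55, 12:45-14:05, 16:55-19:25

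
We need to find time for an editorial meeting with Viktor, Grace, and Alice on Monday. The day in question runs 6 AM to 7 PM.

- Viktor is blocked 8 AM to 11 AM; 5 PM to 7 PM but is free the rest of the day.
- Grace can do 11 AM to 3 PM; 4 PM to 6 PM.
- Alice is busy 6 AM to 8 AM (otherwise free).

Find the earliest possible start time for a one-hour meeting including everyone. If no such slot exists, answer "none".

Viktor free: 06:00-08:00, 11:00-17:00 (invert busy blocks within the working day).
Grace free: 11:00-15:00, 16:00-18:00.
Alice free: 08:00-19:00 (invert busy blocks within the working day).
Viktor ∩ Grace: 11:00-15:00, 16:00-17:00.
Viktor ∩ Grace ∩ Alice: 11:00-15:00, 16:00-17:00.
The first common window of at least 60 minutes is 11:00-15:00, so the earliest start is 11:00.

11:00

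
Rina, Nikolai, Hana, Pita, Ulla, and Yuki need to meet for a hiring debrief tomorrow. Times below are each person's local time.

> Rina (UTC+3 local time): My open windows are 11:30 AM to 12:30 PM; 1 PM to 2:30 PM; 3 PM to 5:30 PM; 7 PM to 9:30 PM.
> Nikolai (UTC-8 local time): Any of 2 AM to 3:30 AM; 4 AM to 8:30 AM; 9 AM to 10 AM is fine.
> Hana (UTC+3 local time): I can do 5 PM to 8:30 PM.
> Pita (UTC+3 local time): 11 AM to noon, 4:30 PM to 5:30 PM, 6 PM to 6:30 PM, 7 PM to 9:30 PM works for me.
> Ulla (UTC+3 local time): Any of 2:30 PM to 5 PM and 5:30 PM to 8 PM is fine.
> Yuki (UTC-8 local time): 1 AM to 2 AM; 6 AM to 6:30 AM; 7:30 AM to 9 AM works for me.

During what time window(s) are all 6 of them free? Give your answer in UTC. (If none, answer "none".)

16:00-16:30

Rina in UTC: 08:30-09:30, 10:00-11:30, 12:00-14:30, 16:00-18:30 (subtract 3h to convert from UTC+3).
Nikolai in UTC: 10:00-11:30, 12:00-16:30, 17:00-18:00 (add 8h to convert from UTC-8).
Hana in UTC: 14:00-17:30 (subtract 3h to convert from UTC+3).
Pita in UTC: 08:00-09:00, 13:30-14:30, 15:00-15:30, 16:00-18:30 (subtract 3h to convert from UTC+3).
Ulla in UTC: 11:30-14:00, 14:30-17:00 (subtract 3h to convert from UTC+3).
Yuki in UTC: 09:00-10:00, 14:00-14:30, 15:30-17:00 (add 8h to convert from UTC-8).
Rina ∩ Nikolai: 10:00-11:30, 12:00-14:30, 16:00-16:30, 17:00-18:00.
Rina ∩ Nikolai ∩ Hana: 14:00-14:30, 16:00-16:30, 17:00-17:30.
Rina ∩ Nikolai ∩ Hana ∩ Pita: 14:00-14:30, 16:00-16:30, 17:00-17:30.
Rina ∩ Nikolai ∩ Hana ∩ Pita ∩ Ulla: 16:00-16:30.
Rina ∩ Nikolai ∩ Hana ∩ Pita ∩ Ulla ∩ Yuki: 16:00-16:30.
So the common availability across everyone is 16:00-16:30.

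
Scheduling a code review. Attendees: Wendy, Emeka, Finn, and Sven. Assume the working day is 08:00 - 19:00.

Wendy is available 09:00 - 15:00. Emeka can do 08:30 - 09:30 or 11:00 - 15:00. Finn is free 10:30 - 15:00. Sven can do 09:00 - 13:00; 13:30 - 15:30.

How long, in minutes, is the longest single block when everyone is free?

120

Wendy ∩ Emeka: 09:00-09:30, 11:00-15:00.
Wendy ∩ Emeka ∩ Finn: 11:00-15:00.
Wendy ∩ Emeka ∩ Finn ∩ Sven: 11:00-13:00, 13:30-15:00.
So the common availability across everyone is 11:00-13:00, 13:30-15:00.
The longest is 11:00-13:00 at 120 minutes.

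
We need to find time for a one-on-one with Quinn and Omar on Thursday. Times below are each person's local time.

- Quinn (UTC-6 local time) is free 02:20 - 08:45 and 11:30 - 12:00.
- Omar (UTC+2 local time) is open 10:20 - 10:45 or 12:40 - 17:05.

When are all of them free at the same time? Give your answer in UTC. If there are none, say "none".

Quinn in UTC: 08:20-14:45, 17:30-18:00 (add 6h to convert from UTC-6).
Omar in UTC: 08:20-08:45, 10:40-15:05 (subtract 2h to convert from UTC+2).
Quinn ∩ Omar: 08:20-08:45, 10:40-14:45.

08:20-08:45, 10:40-14:45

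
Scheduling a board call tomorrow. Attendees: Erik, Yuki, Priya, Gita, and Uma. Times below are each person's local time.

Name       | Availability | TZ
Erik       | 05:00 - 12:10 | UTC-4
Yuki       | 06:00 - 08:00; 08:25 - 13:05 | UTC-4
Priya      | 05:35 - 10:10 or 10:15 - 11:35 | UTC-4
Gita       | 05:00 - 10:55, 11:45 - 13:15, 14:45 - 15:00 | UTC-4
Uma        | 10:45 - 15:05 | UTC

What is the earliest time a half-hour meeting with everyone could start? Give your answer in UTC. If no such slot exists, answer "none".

Erik in UTC: 09:00-16:10 (add 4h to convert from UTC-4).
Yuki in UTC: 10:00-12:00, 12:25-17:05 (add 4h to convert from UTC-4).
Priya in UTC: 09:35-14:10, 14:15-15:35 (add 4h to convert from UTC-4).
Gita in UTC: 09:00-14:55, 15:45-17:15, 18:45-19:00 (add 4h to convert from UTC-4).
Uma in UTC: 10:45-15:05.
Erik ∩ Yuki: 10:00-12:00, 12:25-16:10.
Erik ∩ Yuki ∩ Priya: 10:00-12:00, 12:25-14:10, 14:15-15:35.
Erik ∩ Yuki ∩ Priya ∩ Gita: 10:00-12:00, 12:25-14:10, 14:15-14:55.
Erik ∩ Yuki ∩ Priya ∩ Gita ∩ Uma: 10:45-12:00, 12:25-14:10, 14:15-14:55.
The first common window of at least 30 minutes is 10:45-12:00, so the earliest start is 10:45.

10:45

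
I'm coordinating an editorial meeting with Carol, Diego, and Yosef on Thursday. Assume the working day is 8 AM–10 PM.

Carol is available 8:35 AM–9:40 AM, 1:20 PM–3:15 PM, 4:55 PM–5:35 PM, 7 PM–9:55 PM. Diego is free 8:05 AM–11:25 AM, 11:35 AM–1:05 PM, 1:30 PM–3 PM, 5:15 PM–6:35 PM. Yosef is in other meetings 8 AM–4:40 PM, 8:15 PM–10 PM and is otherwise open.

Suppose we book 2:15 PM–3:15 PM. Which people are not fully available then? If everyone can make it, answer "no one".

Diego, Yosef

Carol free: 08:35-09:40, 13:20-15:15, 16:55-17:35, 19:00-21:55.
Diego free: 08:05-11:25, 11:35-13:05, 13:30-15:00, 17:15-18:35.
Yosef free: 16:40-20:15 (invert busy blocks within the working day).
Carol: free for 14:15-15:15. Diego: not fully free for 14:15-15:15. Yosef: not fully free for 14:15-15:15.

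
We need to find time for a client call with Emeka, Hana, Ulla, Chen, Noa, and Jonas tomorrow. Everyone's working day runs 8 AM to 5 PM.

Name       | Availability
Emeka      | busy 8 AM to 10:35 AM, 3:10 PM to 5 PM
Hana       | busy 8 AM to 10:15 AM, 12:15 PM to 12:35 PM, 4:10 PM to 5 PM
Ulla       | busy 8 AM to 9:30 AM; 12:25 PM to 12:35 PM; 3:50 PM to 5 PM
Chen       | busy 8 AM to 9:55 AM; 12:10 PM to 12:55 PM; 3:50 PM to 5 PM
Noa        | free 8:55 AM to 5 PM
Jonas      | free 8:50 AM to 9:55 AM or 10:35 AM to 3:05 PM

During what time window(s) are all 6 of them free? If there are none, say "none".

10:35-12:10, 12:55-15:05

Emeka free: 10:35-15:10 (invert busy blocks within the working day).
Hana free: 10:15-12:15, 12:35-16:10 (invert busy blocks within the working day).
Ulla free: 09:30-12:25, 12:35-15:50 (invert busy blocks within the working day).
Chen free: 09:55-12:10, 12:55-15:50 (invert busy blocks within the working day).
Noa free: 08:55-17:00.
Jonas free: 08:50-09:55, 10:35-15:05.
Emeka ∩ Hana: 10:35-12:15, 12:35-15:10.
Emeka ∩ Hana ∩ Ulla: 10:35-12:15, 12:35-15:10.
Emeka ∩ Hana ∩ Ulla ∩ Chen: 10:35-12:10, 12:55-15:10.
Emeka ∩ Hana ∩ Ulla ∩ Chen ∩ Noa: 10:35-12:10, 12:55-15:10.
Emeka ∩ Hana ∩ Ulla ∩ Chen ∩ Noa ∩ Jonas: 10:35-12:10, 12:55-15:05.
Those are the intersection windows.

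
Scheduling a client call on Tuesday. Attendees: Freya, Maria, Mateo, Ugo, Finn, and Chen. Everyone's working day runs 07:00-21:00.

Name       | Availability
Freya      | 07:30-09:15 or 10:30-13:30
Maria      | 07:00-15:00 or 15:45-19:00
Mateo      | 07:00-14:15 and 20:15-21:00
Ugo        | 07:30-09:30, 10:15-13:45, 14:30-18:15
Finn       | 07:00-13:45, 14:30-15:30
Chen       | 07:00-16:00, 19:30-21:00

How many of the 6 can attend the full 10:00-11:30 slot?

4

Maria, Mateo, Finn, and Chen can make the full 10:00-11:30 slot — that's 4.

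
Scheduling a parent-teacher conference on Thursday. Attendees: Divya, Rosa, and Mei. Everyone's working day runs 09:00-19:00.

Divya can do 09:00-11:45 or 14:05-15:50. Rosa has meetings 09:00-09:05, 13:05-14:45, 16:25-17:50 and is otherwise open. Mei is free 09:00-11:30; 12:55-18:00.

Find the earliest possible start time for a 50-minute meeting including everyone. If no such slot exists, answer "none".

Divya free: 09:00-11:45, 14:05-15:50.
Rosa free: 09:05-13:05, 14:45-16:25, 17:50-19:00 (invert busy blocks within the working day).
Mei free: 09:00-11:30, 12:55-18:00.
Divya ∩ Rosa: 09:05-11:45, 14:45-15:50.
Divya ∩ Rosa ∩ Mei: 09:05-11:30, 14:45-15:50.
The first common window of at least 50 minutes is 09:05-11:30, so the earliest start is 09:05.

09:05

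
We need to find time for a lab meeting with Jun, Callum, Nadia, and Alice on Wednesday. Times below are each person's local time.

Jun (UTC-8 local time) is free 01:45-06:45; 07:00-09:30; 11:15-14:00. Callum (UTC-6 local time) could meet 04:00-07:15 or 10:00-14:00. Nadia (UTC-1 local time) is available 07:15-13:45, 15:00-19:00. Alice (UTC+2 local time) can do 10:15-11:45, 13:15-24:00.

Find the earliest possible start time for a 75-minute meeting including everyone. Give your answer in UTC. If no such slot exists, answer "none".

11:15

Jun in UTC: 09:45-14:45, 15:00-17:30, 19:15-22:00 (add 8h to convert from UTC-8).
Callum in UTC: 10:00-13:15, 16:00-20:00 (add 6h to convert from UTC-6).
Nadia in UTC: 08:15-14:45, 16:00-20:00 (add 1h to convert from UTC-1).
Alice in UTC: 08:15-09:45, 11:15-22:00 (subtract 2h to convert from UTC+2).
Jun ∩ Callum: 10:00-13:15, 16:00-17:30, 19:15-20:00.
Jun ∩ Callum ∩ Nadia: 10:00-13:15, 16:00-17:30, 19:15-20:00.
Jun ∩ Callum ∩ Nadia ∩ Alice: 11:15-13:15, 16:00-17:30, 19:15-20:00.
The first common window of at least 75 minutes is 11:15-13:15, so the earliest start is 11:15.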